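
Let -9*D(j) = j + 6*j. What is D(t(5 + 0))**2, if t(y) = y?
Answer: 1225/81 ≈ 15.123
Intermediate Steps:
D(j) = -7*j/9 (D(j) = -(j + 6*j)/9 = -7*j/9)
D(t(5 + 0))**2 = (-7*(5 + 0)/9)**2 = (-7/9*5)**2 = (-35/9)**2 = 1225/81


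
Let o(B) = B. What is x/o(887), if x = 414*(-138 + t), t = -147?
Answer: -117990/887 ≈ -133.02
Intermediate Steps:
x = -117990 (x = 414*(-138 - 147) = 414*(-285) = -117990)
x/o(887) = -117990/887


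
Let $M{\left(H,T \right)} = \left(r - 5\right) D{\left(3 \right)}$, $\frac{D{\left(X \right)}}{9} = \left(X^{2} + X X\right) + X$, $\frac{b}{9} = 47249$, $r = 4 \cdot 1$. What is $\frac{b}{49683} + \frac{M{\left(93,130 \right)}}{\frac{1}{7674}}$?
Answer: $- \frac{24019700799}{16561} \approx -1.4504 \cdot 10^{6}$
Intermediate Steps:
$r = 4$
$b = 425241$ ($b = 9 \cdot 47249 = 425241$)
$D{\left(X \right)} = 9 X + 18 X^{2}$ ($D{\left(X \right)} = 9 \left(\left(X^{2} + X X\right) + X\right) = 9 \left(\left(X^{2} + X^{2}\right) + X\right) = 9 \left(2 X^{2} + X\right) = 9 \left(X + 2 X^{2}\right) = 9 X + 18 X^{2}$)
$M{\left(H,T \right)} = -189$ ($M{\left(H,T \right)} = \left(4 - 5\right) 9 \cdot 3 \left(1 + 2 \cdot 3\right) = - 9 \cdot 3 \left(1 + 6\right) = - 9 \cdot 3 \cdot 7 = \left(-1\right) 189 = -189$)
$\frac{b}{49683} + \frac{M{\left(93,130 \right)}}{\frac{1}{7674}} = \frac{425241}{49683} - \frac{189}{\frac{1}{7674}} = 425241 \cdot \frac{1}{49683} - 189 \frac{1}{\frac{1}{7674}} = \frac{141747}{16561} - 1450386 = - \frac{24019700799}{16561}$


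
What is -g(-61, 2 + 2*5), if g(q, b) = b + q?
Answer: 49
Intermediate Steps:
-g(-61, 2 + 2*5) = -((2 + 2*5) - 61) = -((2 + 10) - 61) = -(12 - 61) = -1*(-49) = 49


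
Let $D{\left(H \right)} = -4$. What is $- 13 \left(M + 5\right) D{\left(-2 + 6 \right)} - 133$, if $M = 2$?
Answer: $231$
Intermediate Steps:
$- 13 \left(M + 5\right) D{\left(-2 + 6 \right)} - 133 = - 13 \left(2 + 5\right) \left(-4\right) - 133 = - 13 \cdot 7 \left(-4\right) - 133 = \left(-13\right) \left(-28\right) - 133 = 364 - 133 = 231$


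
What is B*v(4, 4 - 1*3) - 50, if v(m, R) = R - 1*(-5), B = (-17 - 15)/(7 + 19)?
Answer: -746/13 ≈ -57.385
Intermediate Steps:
B = -16/13 (B = -32/26 = -32*1/26 = -16/13 ≈ -1.2308)
v(m, R) = 5 + R (v(m, R) = R + 5 = 5 + R)
B*v(4, 4 - 1*3) - 50 = -16*(5 + (4 - 1*3))/13 - 50 = -16*(5 + (4 - 3))/13 - 50 = -16*(5 + 1)/13 - 50 = -16/13*6 - 50 = -96/13 - 50 = -746/13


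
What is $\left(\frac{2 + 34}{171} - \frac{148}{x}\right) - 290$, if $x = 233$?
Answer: $- \frac{1285710}{4427} \approx -290.42$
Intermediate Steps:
$\left(\frac{2 + 34}{171} - \frac{148}{x}\right) - 290 = \left(\frac{2 + 34}{171} - \frac{148}{233}\right) - 290 = \left(36 \cdot \frac{1}{171} - \frac{148}{233}\right) - 290 = \left(\frac{4}{19} - \frac{148}{233}\right) - 290 = - \frac{1880}{4427} - 290 = - \frac{1285710}{4427}$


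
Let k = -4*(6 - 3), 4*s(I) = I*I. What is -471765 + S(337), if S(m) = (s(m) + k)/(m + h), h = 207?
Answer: -1026447119/2176 ≈ -4.7171e+5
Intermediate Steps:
s(I) = I²/4 (s(I) = (I*I)/4 = I²/4)
k = -12 (k = -4*3 = -12)
S(m) = (-12 + m²/4)/(207 + m) (S(m) = (m²/4 - 12)/(m + 207) = (-12 + m²/4)/(207 + m))
-471765 + S(337) = -471765 + (-48 + 337²)/(4*(207 + 337)) = -471765 + (¼)*(-48 + 113569)/544 = -471765 + (¼)*(1/544)*113521 = -471765 + 113521/2176 = -1026447119/2176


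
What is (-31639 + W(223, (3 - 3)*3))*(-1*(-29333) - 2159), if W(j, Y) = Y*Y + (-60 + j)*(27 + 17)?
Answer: -664866258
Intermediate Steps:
W(j, Y) = -2640 + Y² + 44*j (W(j, Y) = Y² + (-60 + j)*44 = Y² + (-2640 + 44*j) = -2640 + Y² + 44*j)
(-31639 + W(223, (3 - 3)*3))*(-1*(-29333) - 2159) = (-31639 + (-2640 + ((3 - 3)*3)² + 44*223))*(-1*(-29333) - 2159) = (-31639 + (-2640 + (0*3)² + 9812))*(29333 - 2159) = (-31639 + (-2640 + 0² + 9812))*27174 = (-31639 + (-2640 + 0 + 9812))*27174 = (-31639 + 7172)*27174 = -24467*27174 = -664866258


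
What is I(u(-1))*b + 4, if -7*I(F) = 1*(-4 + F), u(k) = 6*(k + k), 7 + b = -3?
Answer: -132/7 ≈ -18.857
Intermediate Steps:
b = -10 (b = -7 - 3 = -10)
u(k) = 12*k (u(k) = 6*(2*k) = 12*k)
I(F) = 4/7 - F/7 (I(F) = -(-4 + F)/7 = 4/7 - F/7)
I(u(-1))*b + 4 = (4/7 - 12*(-1)/7)*(-10) + 4 = (4/7 - 1/7*(-12))*(-10) + 4 = (4/7 + 12/7)*(-10) + 4 = (16/7)*(-10) + 4 = -160/7 + 4 = -132/7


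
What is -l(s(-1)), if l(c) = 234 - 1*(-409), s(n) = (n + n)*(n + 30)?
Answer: -643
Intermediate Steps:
s(n) = 2*n*(30 + n) (s(n) = (2*n)*(30 + n) = 2*n*(30 + n))
l(c) = 643 (l(c) = 234 + 409 = 643)
-l(s(-1)) = -1*643 = -643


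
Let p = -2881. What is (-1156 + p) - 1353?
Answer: -5390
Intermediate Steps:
(-1156 + p) - 1353 = (-1156 - 2881) - 1353 = -4037 - 1353 = -5390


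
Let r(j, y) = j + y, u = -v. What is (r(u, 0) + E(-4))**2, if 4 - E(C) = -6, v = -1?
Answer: 121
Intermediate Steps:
E(C) = 10 (E(C) = 4 - 1*(-6) = 4 + 6 = 10)
u = 1 (u = -1*(-1) = 1)
(r(u, 0) + E(-4))**2 = ((1 + 0) + 10)**2 = (1 + 10)**2 = 11**2 = 121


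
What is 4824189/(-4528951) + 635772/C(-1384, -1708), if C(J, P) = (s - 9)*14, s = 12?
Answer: 68551848077/4528951 ≈ 15136.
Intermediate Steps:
C(J, P) = 42 (C(J, P) = (12 - 9)*14 = 3*14 = 42)
4824189/(-4528951) + 635772/C(-1384, -1708) = 4824189/(-4528951) + 635772/42 = 4824189*(-1/4528951) + 635772*(1/42) = -4824189/4528951 + 105962/7 = 68551848077/4528951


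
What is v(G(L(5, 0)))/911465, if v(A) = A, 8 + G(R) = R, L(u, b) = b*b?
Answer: -8/911465 ≈ -8.7771e-6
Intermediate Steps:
L(u, b) = b²
G(R) = -8 + R
v(G(L(5, 0)))/911465 = (-8 + 0²)/911465 = (-8 + 0)*(1/911465) = -8*1/911465 = -8/911465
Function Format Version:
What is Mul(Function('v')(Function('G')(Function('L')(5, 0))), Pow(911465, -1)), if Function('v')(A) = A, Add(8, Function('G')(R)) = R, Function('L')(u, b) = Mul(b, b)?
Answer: Rational(-8, 911465) ≈ -8.7771e-6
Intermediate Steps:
Function('L')(u, b) = Pow(b, 2)
Function('G')(R) = Add(-8, R)
Mul(Function('v')(Function('G')(Function('L')(5, 0))), Pow(911465, -1)) = Mul(Add(-8, Pow(0, 2)), Pow(911465, -1)) = Mul(Add(-8, 0), Rational(1, 911465)) = Mul(-8, Rational(1, 911465)) = Rational(-8, 911465)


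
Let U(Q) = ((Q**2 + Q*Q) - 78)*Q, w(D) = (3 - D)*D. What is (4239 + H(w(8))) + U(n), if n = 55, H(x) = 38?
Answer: 332737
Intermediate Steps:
w(D) = D*(3 - D)
U(Q) = Q*(-78 + 2*Q**2) (U(Q) = ((Q**2 + Q**2) - 78)*Q = (2*Q**2 - 78)*Q = (-78 + 2*Q**2)*Q = Q*(-78 + 2*Q**2))
(4239 + H(w(8))) + U(n) = (4239 + 38) + 2*55*(-39 + 55**2) = 4277 + 2*55*(-39 + 3025) = 4277 + 2*55*2986 = 4277 + 328460 = 332737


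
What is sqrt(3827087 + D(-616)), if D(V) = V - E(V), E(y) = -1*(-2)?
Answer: sqrt(3826469) ≈ 1956.1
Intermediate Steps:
E(y) = 2
D(V) = -2 + V (D(V) = V - 1*2 = V - 2 = -2 + V)
sqrt(3827087 + D(-616)) = sqrt(3827087 + (-2 - 616)) = sqrt(3827087 - 618) = sqrt(3826469)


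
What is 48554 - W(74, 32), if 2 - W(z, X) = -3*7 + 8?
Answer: 48539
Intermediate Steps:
W(z, X) = 15 (W(z, X) = 2 - (-3*7 + 8) = 2 - (-21 + 8) = 2 - 1*(-13) = 2 + 13 = 15)
48554 - W(74, 32) = 48554 - 1*15 = 48554 - 15 = 48539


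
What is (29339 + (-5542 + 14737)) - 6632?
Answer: 31902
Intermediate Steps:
(29339 + (-5542 + 14737)) - 6632 = (29339 + 9195) - 6632 = 38534 - 6632 = 31902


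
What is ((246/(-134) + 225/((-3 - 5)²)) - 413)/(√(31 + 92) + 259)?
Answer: -456808919/287115904 + 1763741*√123/287115904 ≈ -1.5229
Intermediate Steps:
((246/(-134) + 225/((-3 - 5)²)) - 413)/(√(31 + 92) + 259) = ((246*(-1/134) + 225/((-8)²)) - 413)/(√123 + 259) = ((-123/67 + 225/64) - 413)/(259 + √123) = (7203/4288 - 413)/(259 + √123) = -1763741/(4288*(259 + √123))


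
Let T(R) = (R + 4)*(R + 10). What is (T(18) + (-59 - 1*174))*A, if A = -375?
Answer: -143625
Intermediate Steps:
T(R) = (4 + R)*(10 + R)
(T(18) + (-59 - 1*174))*A = ((40 + 18**2 + 14*18) + (-59 - 1*174))*(-375) = ((40 + 324 + 252) + (-59 - 174))*(-375) = (616 - 233)*(-375) = 383*(-375) = -143625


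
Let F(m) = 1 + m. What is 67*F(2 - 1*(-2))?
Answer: 335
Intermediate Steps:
67*F(2 - 1*(-2)) = 67*(1 + (2 - 1*(-2))) = 67*(1 + (2 + 2)) = 67*(1 + 4) = 67*5 = 335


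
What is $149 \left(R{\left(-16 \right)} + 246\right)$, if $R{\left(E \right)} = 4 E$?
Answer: $27118$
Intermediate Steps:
$149 \left(R{\left(-16 \right)} + 246\right) = 149 \left(4 \left(-16\right) + 246\right) = 149 \left(-64 + 246\right) = 149 \cdot 182 = 27118$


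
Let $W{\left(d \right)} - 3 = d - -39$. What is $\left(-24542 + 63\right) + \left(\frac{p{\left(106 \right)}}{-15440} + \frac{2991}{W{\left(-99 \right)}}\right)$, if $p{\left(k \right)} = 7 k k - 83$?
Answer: $- \frac{7198045931}{293360} \approx -24537.0$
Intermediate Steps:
$W{\left(d \right)} = 42 + d$ ($W{\left(d \right)} = 3 + \left(d - -39\right) = 3 + \left(d + 39\right) = 3 + \left(39 + d\right) = 42 + d$)
$p{\left(k \right)} = -83 + 7 k^{2}$ ($p{\left(k \right)} = 7 k^{2} - 83 = -83 + 7 k^{2}$)
$\left(-24542 + 63\right) + \left(\frac{p{\left(106 \right)}}{-15440} + \frac{2991}{W{\left(-99 \right)}}\right) = \left(-24542 + 63\right) + \left(\frac{-83 + 7 \cdot 106^{2}}{-15440} + \frac{2991}{42 - 99}\right) = -24479 + \left(\left(-83 + 7 \cdot 11236\right) \left(- \frac{1}{15440}\right) + \frac{2991}{-57}\right) = -24479 + \left(\left(-83 + 78652\right) \left(- \frac{1}{15440}\right) + 2991 \left(- \frac{1}{57}\right)\right) = -24479 + \left(78569 \left(- \frac{1}{15440}\right) - \frac{997}{19}\right) = -24479 - \frac{16886491}{293360} = - \frac{7198045931}{293360}$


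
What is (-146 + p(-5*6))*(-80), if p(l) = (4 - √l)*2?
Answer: 11040 + 160*I*√30 ≈ 11040.0 + 876.36*I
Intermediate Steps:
p(l) = 8 - 2*√l
(-146 + p(-5*6))*(-80) = (-146 + (8 - 2*I*√30))*(-80) = (-138 - 2*I*√30)*(-80) = 11040 + 160*I*√30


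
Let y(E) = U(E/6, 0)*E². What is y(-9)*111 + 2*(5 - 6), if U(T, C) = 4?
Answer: 35962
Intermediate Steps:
y(E) = 4*E²
y(-9)*111 + 2*(5 - 6) = (4*(-9)²)*111 + 2*(5 - 6) = (4*81)*111 + 2*(-1) = 324*111 - 2 = 35964 - 2 = 35962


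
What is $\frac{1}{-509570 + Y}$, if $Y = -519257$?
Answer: $- \frac{1}{1028827} \approx -9.7198 \cdot 10^{-7}$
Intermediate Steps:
$\frac{1}{-509570 + Y} = \frac{1}{-509570 - 519257} = \frac{1}{-1028827} = - \frac{1}{1028827}$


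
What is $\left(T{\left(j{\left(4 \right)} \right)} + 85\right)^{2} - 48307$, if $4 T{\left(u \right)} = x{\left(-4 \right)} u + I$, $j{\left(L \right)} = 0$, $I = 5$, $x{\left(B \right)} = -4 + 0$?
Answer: $- \frac{653887}{16} \approx -40868.0$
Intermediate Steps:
$x{\left(B \right)} = -4$
$T{\left(u \right)} = \frac{5}{4} - u$ ($T{\left(u \right)} = \frac{- 4 u + 5}{4} = \frac{5 - 4 u}{4} = \frac{5}{4} - u$)
$\left(T{\left(j{\left(4 \right)} \right)} + 85\right)^{2} - 48307 = \left(\left(\frac{5}{4} - 0\right) + 85\right)^{2} - 48307 = \left(\left(\frac{5}{4} + 0\right) + 85\right)^{2} - 48307 = \left(\frac{5}{4} + 85\right)^{2} - 48307 = \left(\frac{345}{4}\right)^{2} - 48307 = \frac{119025}{16} - 48307 = - \frac{653887}{16}$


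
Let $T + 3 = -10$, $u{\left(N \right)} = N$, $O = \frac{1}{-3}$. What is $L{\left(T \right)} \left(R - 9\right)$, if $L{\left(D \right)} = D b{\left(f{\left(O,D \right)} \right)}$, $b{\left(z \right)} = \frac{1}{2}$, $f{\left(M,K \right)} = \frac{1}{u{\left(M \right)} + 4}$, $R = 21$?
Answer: $-78$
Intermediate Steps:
$O = - \frac{1}{3} \approx -0.33333$
$T = -13$ ($T = -3 - 10 = -13$)
$f{\left(M,K \right)} = \frac{1}{4 + M}$ ($f{\left(M,K \right)} = \frac{1}{M + 4} = \frac{1}{4 + M}$)
$b{\left(z \right)} = \frac{1}{2}$
$L{\left(D \right)} = \frac{D}{2}$ ($L{\left(D \right)} = D \frac{1}{2} = \frac{D}{2}$)
$L{\left(T \right)} \left(R - 9\right) = \frac{1}{2} \left(-13\right) \left(21 - 9\right) = \left(- \frac{13}{2}\right) 12 = -78$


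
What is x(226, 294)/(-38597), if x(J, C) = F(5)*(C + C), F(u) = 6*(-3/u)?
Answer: 10584/192985 ≈ 0.054844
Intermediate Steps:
F(u) = -18/u
x(J, C) = -36*C/5 (x(J, C) = (-18/5)*(C + C) = (-18*⅕)*(2*C) = -36*C/5)
x(226, 294)/(-38597) = -36/5*294/(-38597) = -10584/5*(-1/38597) = 10584/192985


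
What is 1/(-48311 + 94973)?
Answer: 1/46662 ≈ 2.1431e-5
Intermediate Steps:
1/(-48311 + 94973) = 1/46662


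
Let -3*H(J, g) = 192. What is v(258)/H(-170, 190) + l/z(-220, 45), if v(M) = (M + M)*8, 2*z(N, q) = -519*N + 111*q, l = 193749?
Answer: -4866193/79450 ≈ -61.248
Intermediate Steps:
H(J, g) = -64 (H(J, g) = -⅓*192 = -64)
z(N, q) = -519*N/2 + 111*q/2 (z(N, q) = (-519*N + 111*q)/2 = -519*N/2 + 111*q/2)
v(M) = 16*M (v(M) = (2*M)*8 = 16*M)
v(258)/H(-170, 190) + l/z(-220, 45) = (16*258)/(-64) + 193749/(-519/2*(-220) + (111/2)*45) = 4128*(-1/64) + 193749/(57090 + 4995/2) = -129/2 + 193749/(119175/2) = -129/2 + 193749*(2/119175) = -129/2 + 129166/39725 = -4866193/79450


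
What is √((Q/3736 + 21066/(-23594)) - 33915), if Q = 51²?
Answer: I*√16469910617687386458/22036796 ≈ 184.16*I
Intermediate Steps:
Q = 2601
√((Q/3736 + 21066/(-23594)) - 33915) = √((2601/3736 + 21066/(-23594)) - 33915) = √((2601*(1/3736) + 21066*(-1/23594)) - 33915) = √((2601/3736 - 10533/11797) - 33915) = √(-8667291/44073592 - 33915) = √(-1494764539971/44073592) = I*√16469910617687386458/22036796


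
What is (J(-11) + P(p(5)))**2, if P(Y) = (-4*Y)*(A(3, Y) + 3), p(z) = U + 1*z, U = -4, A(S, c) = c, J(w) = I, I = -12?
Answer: 784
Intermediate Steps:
J(w) = -12
p(z) = -4 + z (p(z) = -4 + 1*z = -4 + z)
P(Y) = -4*Y*(3 + Y) (P(Y) = (-4*Y)*(Y + 3) = (-4*Y)*(3 + Y) = -4*Y*(3 + Y))
(J(-11) + P(p(5)))**2 = (-12 - 4*(-4 + 5)*(3 + (-4 + 5)))**2 = (-12 - 4*1*(3 + 1))**2 = (-12 - 4*1*4)**2 = (-12 - 16)**2 = (-28)**2 = 784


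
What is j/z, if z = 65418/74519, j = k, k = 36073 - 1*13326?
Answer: 1695083693/65418 ≈ 25912.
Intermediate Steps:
k = 22747 (k = 36073 - 13326 = 22747)
j = 22747
z = 65418/74519 (z = 65418*(1/74519) = 65418/74519 ≈ 0.87787)
j/z = 22747/(65418/74519) = 22747*(74519/65418) = 1695083693/65418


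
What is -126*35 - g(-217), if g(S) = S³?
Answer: 10213903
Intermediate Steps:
-126*35 - g(-217) = -126*35 - 1*(-217)³ = -4410 - 1*(-10218313) = -4410 + 10218313 = 10213903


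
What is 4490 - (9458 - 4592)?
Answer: -376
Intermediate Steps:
4490 - (9458 - 4592) = 4490 - 1*4866 = 4490 - 4866 = -376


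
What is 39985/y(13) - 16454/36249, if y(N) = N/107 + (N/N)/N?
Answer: 224014831479/1111636 ≈ 2.0152e+5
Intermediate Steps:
y(N) = 1/N + N/107 (y(N) = N*(1/107) + 1/N = N/107 + 1/N = 1/N + N/107)
39985/y(13) - 16454/36249 = 39985/(1/13 + (1/107)*13) - 16454/36249 = 39985/(1/13 + 13/107) - 16454*1/36249 = 39985/(276/1391) - 16454/36249 = 39985*(1391/276) - 16454/36249 = 55619135/276 - 16454/36249 = 224014831479/1111636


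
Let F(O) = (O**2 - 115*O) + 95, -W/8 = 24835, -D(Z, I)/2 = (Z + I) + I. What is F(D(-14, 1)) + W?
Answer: -200769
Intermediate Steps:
D(Z, I) = -4*I - 2*Z (D(Z, I) = -2*((Z + I) + I) = -2*((I + Z) + I) = -2*(Z + 2*I) = -4*I - 2*Z)
W = -198680 (W = -8*24835 = -198680)
F(O) = 95 + O**2 - 115*O
F(D(-14, 1)) + W = (95 + (-4*1 - 2*(-14))**2 - 115*(-4*1 - 2*(-14))) - 198680 = (95 + (-4 + 28)**2 - 115*(-4 + 28)) - 198680 = (95 + 24**2 - 115*24) - 198680 = (95 + 576 - 2760) - 198680 = -2089 - 198680 = -200769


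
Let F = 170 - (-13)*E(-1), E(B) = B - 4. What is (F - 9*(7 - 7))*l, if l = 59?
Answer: 6195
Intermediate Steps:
E(B) = -4 + B
F = 105 (F = 170 - (-13)*(-4 - 1) = 170 - (-13)*(-5) = 170 - 1*65 = 170 - 65 = 105)
(F - 9*(7 - 7))*l = (105 - 9*(7 - 7))*59 = (105 - 9*0)*59 = (105 + 0)*59 = 105*59 = 6195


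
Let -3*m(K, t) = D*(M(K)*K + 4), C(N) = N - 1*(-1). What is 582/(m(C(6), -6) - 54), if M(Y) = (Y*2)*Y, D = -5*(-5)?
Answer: -291/2902 ≈ -0.10028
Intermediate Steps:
D = 25
C(N) = 1 + N (C(N) = N + 1 = 1 + N)
M(Y) = 2*Y² (M(Y) = (2*Y)*Y = 2*Y²)
m(K, t) = -100/3 - 50*K³/3 (m(K, t) = -25*((2*K²)*K + 4)/3 = -25*(2*K³ + 4)/3 = -25*(4 + 2*K³)/3 = -(100 + 50*K³)/3 = -100/3 - 50*K³/3)
582/(m(C(6), -6) - 54) = 582/((-100/3 - 50*(1 + 6)³/3) - 54) = 582/((-100/3 - 50/3*7³) - 54) = 582/((-100/3 - 50/3*343) - 54) = 582/((-100/3 - 17150/3) - 54) = 582/(-5750 - 54) = 582/(-5804) = -1/5804*582 = -291/2902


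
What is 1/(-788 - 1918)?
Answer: -1/2706 ≈ -0.00036955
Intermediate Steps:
1/(-788 - 1918) = 1/(-2706) = -1/2706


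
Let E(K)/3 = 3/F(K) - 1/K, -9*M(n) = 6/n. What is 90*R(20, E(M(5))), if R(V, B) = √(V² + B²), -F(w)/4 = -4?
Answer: 45*√238561/8 ≈ 2747.4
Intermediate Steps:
F(w) = 16 (F(w) = -4*(-4) = 16)
M(n) = -2/(3*n)
E(K) = 9/16 - 3/K (E(K) = 3*(3/16 - 1/K) = 9/16 - 3/K)
R(V, B) = √(B² + V²)
90*R(20, E(M(5))) = 90*√((9/16 - 3/((-⅔/5)))² + 20²) = 90*√((9/16 - 3/((-⅔*⅕)))² + 400) = 90*√((9/16 - 3/(-2/15))² + 400) = 90*√((9/16 - 3*(-15/2))² + 400) = 90*√((9/16 + 45/2)² + 400) = 90*√((369/16)² + 400) = 90*√(136161/256 + 400) = 90*√(238561/256) = 90*(√238561/16) = 45*√238561/8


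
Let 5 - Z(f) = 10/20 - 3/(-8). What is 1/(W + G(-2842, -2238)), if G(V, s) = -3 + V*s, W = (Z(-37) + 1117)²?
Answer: 64/487508113 ≈ 1.3128e-7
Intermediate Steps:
Z(f) = 33/8 (Z(f) = 5 - (10/20 - 3/(-8)) = 5 - (10*(1/20) - 3*(-⅛)) = 5 - (½ + 3/8) = 5 - 1*7/8 = 5 - 7/8 = 33/8)
W = 80442961/64 (W = (33/8 + 1117)² = (8969/8)² = 80442961/64 ≈ 1.2569e+6)
1/(W + G(-2842, -2238)) = 1/(80442961/64 + (-3 - 2842*(-2238))) = 1/(80442961/64 + (-3 + 6360396)) = 1/(80442961/64 + 6360393) = 1/(487508113/64) = 64/487508113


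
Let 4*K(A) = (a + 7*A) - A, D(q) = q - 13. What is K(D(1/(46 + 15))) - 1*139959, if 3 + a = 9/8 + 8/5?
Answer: -1366190591/9760 ≈ -1.3998e+5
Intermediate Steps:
a = -11/40 (a = -3 + (9/8 + 8/5) = -3 + 109/40 = -11/40 ≈ -0.27500)
D(q) = -13 + q
K(A) = -11/160 + 3*A/2 (K(A) = ((-11/40 + 7*A) - A)/4 = (-11/40 + 6*A)/4 = -11/160 + 3*A/2)
K(D(1/(46 + 15))) - 1*139959 = (-11/160 + 3*(-13 + 1/(46 + 15))/2) - 1*139959 = (-11/160 + 3*(-13 + 1/61)/2) - 139959 = (-11/160 + (3/2)*(-792/61)) - 139959 = (-11/160 - 1188/61) - 139959 = -190751/9760 - 139959 = -1366190591/9760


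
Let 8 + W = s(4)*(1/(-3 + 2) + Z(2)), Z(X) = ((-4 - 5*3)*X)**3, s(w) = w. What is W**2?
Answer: 48180250000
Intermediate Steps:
Z(X) = -6859*X**3 (Z(X) = ((-4 - 15)*X)**3 = (-19*X)**3 = -6859*X**3)
W = -219500 (W = -8 + 4*(1/(-3 + 2) - 6859*2**3) = -8 + 4*(1/(-1) - 6859*8) = -8 + 4*(-1 - 54872) = -8 + 4*(-54873) = -8 - 219492 = -219500)
W**2 = (-219500)**2 = 48180250000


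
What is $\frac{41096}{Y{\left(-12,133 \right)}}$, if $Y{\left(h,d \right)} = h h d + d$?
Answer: $\frac{41096}{19285} \approx 2.131$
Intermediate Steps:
$Y{\left(h,d \right)} = d + d h^{2}$ ($Y{\left(h,d \right)} = h^{2} d + d = d h^{2} + d = d + d h^{2}$)
$\frac{41096}{Y{\left(-12,133 \right)}} = \frac{41096}{133 \left(1 + \left(-12\right)^{2}\right)} = \frac{41096}{133 \left(1 + 144\right)} = \frac{41096}{133 \cdot 145} = \frac{41096}{19285}$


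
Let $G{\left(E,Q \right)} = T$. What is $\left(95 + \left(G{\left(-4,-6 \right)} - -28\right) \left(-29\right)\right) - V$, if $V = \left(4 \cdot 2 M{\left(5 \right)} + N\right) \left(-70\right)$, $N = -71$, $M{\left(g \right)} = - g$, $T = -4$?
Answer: $-8371$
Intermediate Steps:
$G{\left(E,Q \right)} = -4$
$V = 7770$ ($V = \left(4 \cdot 2 \left(\left(-1\right) 5\right) - 71\right) \left(-70\right) = \left(8 \left(-5\right) - 71\right) \left(-70\right) = \left(-40 - 71\right) \left(-70\right) = \left(-111\right) \left(-70\right) = 7770$)
$\left(95 + \left(G{\left(-4,-6 \right)} - -28\right) \left(-29\right)\right) - V = \left(95 + \left(-4 - -28\right) \left(-29\right)\right) - 7770 = \left(95 + \left(-4 + 28\right) \left(-29\right)\right) - 7770 = \left(95 + 24 \left(-29\right)\right) - 7770 = \left(95 - 696\right) - 7770 = -601 - 7770 = -8371$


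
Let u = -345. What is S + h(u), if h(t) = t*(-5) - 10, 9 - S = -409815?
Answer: 411539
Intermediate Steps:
S = 409824 (S = 9 - 1*(-409815) = 9 + 409815 = 409824)
h(t) = -10 - 5*t (h(t) = -5*t - 10 = -10 - 5*t)
S + h(u) = 409824 + (-10 - 5*(-345)) = 409824 + (-10 + 1725) = 409824 + 1715 = 411539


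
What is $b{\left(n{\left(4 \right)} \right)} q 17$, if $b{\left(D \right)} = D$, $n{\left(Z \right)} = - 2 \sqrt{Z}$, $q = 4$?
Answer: $-272$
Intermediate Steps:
$b{\left(n{\left(4 \right)} \right)} q 17 = - 2 \sqrt{4} \cdot 4 \cdot 17 = \left(-2\right) 2 \cdot 4 \cdot 17 = \left(-4\right) 4 \cdot 17 = \left(-16\right) 17 = -272$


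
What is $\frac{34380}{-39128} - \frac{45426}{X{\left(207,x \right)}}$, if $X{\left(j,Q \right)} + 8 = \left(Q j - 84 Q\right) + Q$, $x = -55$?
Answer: $\frac{16069603}{2782979} \approx 5.7742$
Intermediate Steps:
$X{\left(j,Q \right)} = -8 - 83 Q + Q j$ ($X{\left(j,Q \right)} = -8 + \left(\left(Q j - 84 Q\right) + Q\right) = -8 + \left(\left(- 84 Q + Q j\right) + Q\right) = -8 + \left(- 83 Q + Q j\right) = -8 - 83 Q + Q j$)
$\frac{34380}{-39128} - \frac{45426}{X{\left(207,x \right)}} = \frac{34380}{-39128} - \frac{45426}{-8 - -4565 - 11385} = 34380 \left(- \frac{1}{39128}\right) - \frac{45426}{-8 + 4565 - 11385} = - \frac{8595}{9782} - \frac{45426}{-6828} = - \frac{8595}{9782} - - \frac{7571}{1138} = - \frac{8595}{9782} + \frac{7571}{1138} = \frac{16069603}{2782979}$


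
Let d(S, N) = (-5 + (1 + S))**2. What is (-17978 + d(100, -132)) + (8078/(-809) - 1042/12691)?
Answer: -90062981354/10267019 ≈ -8772.1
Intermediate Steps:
d(S, N) = (-4 + S)**2
(-17978 + d(100, -132)) + (8078/(-809) - 1042/12691) = (-17978 + (-4 + 100)**2) + (8078/(-809) - 1042/12691) = (-17978 + 96**2) + (8078*(-1/809) - 1042*1/12691) = (-17978 + 9216) + (-8078/809 - 1042/12691) = -8762 - 103360876/10267019 = -90062981354/10267019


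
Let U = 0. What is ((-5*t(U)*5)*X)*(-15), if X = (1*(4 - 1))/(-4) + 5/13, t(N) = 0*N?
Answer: 0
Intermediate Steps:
t(N) = 0
X = -19/52 (X = (1*3)*(-¼) + 5*(1/13) = 3*(-¼) + 5/13 = -¾ + 5/13 = -19/52 ≈ -0.36538)
((-5*t(U)*5)*X)*(-15) = ((-5*0*5)*(-19/52))*(-15) = ((0*5)*(-19/52))*(-15) = (0*(-19/52))*(-15) = 0*(-15) = 0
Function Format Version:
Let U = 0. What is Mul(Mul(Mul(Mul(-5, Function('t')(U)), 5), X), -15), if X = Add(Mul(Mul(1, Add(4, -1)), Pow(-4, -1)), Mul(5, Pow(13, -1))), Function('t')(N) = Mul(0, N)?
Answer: 0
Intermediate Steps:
Function('t')(N) = 0
X = Rational(-19, 52) (X = Add(Mul(Mul(1, 3), Rational(-1, 4)), Mul(5, Rational(1, 13))) = Add(Mul(3, Rational(-1, 4)), Rational(5, 13)) = Add(Rational(-3, 4), Rational(5, 13)) = Rational(-19, 52) ≈ -0.36538)
Mul(Mul(Mul(Mul(-5, Function('t')(U)), 5), X), -15) = Mul(Mul(Mul(Mul(-5, 0), 5), Rational(-19, 52)), -15) = Mul(Mul(Mul(0, 5), Rational(-19, 52)), -15) = Mul(Mul(0, Rational(-19, 52)), -15) = Mul(0, -15) = 0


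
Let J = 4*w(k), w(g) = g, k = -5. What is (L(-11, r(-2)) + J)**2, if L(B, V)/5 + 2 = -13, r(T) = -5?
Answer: 9025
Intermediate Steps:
L(B, V) = -75 (L(B, V) = -10 + 5*(-13) = -10 - 65 = -75)
J = -20 (J = 4*(-5) = -20)
(L(-11, r(-2)) + J)**2 = (-75 - 20)**2 = (-95)**2 = 9025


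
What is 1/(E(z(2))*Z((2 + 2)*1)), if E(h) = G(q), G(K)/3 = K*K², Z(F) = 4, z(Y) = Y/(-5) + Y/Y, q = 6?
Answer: 1/2592 ≈ 0.00038580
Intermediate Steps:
z(Y) = 1 - Y/5 (z(Y) = Y*(-⅕) + 1 = -Y/5 + 1 = 1 - Y/5)
G(K) = 3*K³ (G(K) = 3*(K*K²) = 3*K³)
E(h) = 648 (E(h) = 3*6³ = 3*216 = 648)
1/(E(z(2))*Z((2 + 2)*1)) = 1/(648*4) = 1/2592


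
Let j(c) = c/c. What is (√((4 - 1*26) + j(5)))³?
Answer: -21*I*√21 ≈ -96.234*I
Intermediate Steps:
j(c) = 1
(√((4 - 1*26) + j(5)))³ = (√((4 - 1*26) + 1))³ = (√((4 - 26) + 1))³ = (√(-22 + 1))³ = (√(-21))³ = (I*√21)³ = -21*I*√21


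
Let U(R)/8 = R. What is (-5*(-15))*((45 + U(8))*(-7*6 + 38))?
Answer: -32700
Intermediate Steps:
U(R) = 8*R
(-5*(-15))*((45 + U(8))*(-7*6 + 38)) = (-5*(-15))*((45 + 8*8)*(-7*6 + 38)) = 75*((45 + 64)*(-42 + 38)) = 75*(109*(-4)) = 75*(-436) = -32700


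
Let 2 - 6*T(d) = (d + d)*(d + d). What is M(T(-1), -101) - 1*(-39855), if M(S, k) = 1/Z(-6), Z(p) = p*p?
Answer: 1434781/36 ≈ 39855.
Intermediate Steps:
Z(p) = p²
T(d) = ⅓ - 2*d²/3 (T(d) = ⅓ - (d + d)*(d + d)/6 = ⅓ - 2*d*2*d/6 = ⅓ - 2*d²/3)
M(S, k) = 1/36 (M(S, k) = 1/((-6)²) = 1/36)
M(T(-1), -101) - 1*(-39855) = 1/36 - 1*(-39855) = 1/36 + 39855 = 1434781/36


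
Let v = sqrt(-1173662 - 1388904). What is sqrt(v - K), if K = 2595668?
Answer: sqrt(-2595668 + I*sqrt(2562566)) ≈ 0.497 + 1611.1*I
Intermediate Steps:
v = I*sqrt(2562566) (v = sqrt(-2562566) = I*sqrt(2562566) ≈ 1600.8*I)
sqrt(v - K) = sqrt(I*sqrt(2562566) - 1*2595668) = sqrt(I*sqrt(2562566) - 2595668) = sqrt(-2595668 + I*sqrt(2562566))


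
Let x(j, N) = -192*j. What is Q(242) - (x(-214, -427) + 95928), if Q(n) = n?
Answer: -136774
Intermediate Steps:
Q(242) - (x(-214, -427) + 95928) = 242 - (-192*(-214) + 95928) = 242 - (41088 + 95928) = 242 - 1*137016 = 242 - 137016 = -136774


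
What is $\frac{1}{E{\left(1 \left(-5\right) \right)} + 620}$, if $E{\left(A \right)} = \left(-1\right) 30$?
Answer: $\frac{1}{590} \approx 0.0016949$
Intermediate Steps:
$E{\left(A \right)} = -30$
$\frac{1}{E{\left(1 \left(-5\right) \right)} + 620} = \frac{1}{-30 + 620} = \frac{1}{590}$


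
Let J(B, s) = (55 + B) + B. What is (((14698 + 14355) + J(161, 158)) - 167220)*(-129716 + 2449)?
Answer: 17536119930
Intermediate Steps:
J(B, s) = 55 + 2*B
(((14698 + 14355) + J(161, 158)) - 167220)*(-129716 + 2449) = (((14698 + 14355) + (55 + 2*161)) - 167220)*(-129716 + 2449) = ((29053 + (55 + 322)) - 167220)*(-127267) = ((29053 + 377) - 167220)*(-127267) = (29430 - 167220)*(-127267) = -137790*(-127267) = 17536119930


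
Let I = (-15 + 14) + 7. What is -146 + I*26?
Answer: 10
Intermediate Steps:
I = 6 (I = -1 + 7 = 6)
-146 + I*26 = -146 + 6*26 = -146 + 156 = 10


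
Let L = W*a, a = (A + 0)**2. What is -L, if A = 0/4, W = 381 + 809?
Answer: 0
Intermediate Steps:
W = 1190
A = 0 (A = 0*(1/4) = 0)
a = 0 (a = (0 + 0)**2 = 0**2 = 0)
L = 0 (L = 1190*0 = 0)
-L = -1*0 = 0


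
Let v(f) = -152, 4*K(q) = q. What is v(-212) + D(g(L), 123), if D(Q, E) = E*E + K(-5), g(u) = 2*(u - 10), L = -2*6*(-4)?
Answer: 59903/4 ≈ 14976.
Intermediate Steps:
K(q) = q/4
L = 48 (L = -12*(-4) = 48)
g(u) = -20 + 2*u (g(u) = 2*(-10 + u) = -20 + 2*u)
D(Q, E) = -5/4 + E² (D(Q, E) = E*E + (¼)*(-5) = E² - 5/4 = -5/4 + E²)
v(-212) + D(g(L), 123) = -152 + (-5/4 + 123²) = -152 + (-5/4 + 15129) = -152 + 60511/4 = 59903/4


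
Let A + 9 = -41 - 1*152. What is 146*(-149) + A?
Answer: -21956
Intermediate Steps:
A = -202 (A = -9 + (-41 - 1*152) = -9 + (-41 - 152) = -9 - 193 = -202)
146*(-149) + A = 146*(-149) - 202 = -21754 - 202 = -21956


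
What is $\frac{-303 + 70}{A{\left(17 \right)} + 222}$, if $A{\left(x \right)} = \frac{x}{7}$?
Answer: $- \frac{1631}{1571} \approx -1.0382$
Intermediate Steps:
$A{\left(x \right)} = \frac{x}{7}$ ($A{\left(x \right)} = x \frac{1}{7} = \frac{x}{7}$)
$\frac{-303 + 70}{A{\left(17 \right)} + 222} = \frac{-303 + 70}{\frac{1}{7} \cdot 17 + 222} = - \frac{233}{\frac{17}{7} + 222} = - \frac{233}{\frac{1571}{7}} = \left(-233\right) \frac{7}{1571} = - \frac{1631}{1571}$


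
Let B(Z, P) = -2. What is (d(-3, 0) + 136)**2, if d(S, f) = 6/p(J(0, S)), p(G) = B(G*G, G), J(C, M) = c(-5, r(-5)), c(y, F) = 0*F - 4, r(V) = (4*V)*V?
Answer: 17689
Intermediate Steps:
r(V) = 4*V**2
c(y, F) = -4 (c(y, F) = 0 - 4 = -4)
J(C, M) = -4
p(G) = -2
d(S, f) = -3 (d(S, f) = 6/(-2) = 6*(-1/2) = -3)
(d(-3, 0) + 136)**2 = (-3 + 136)**2 = 133**2 = 17689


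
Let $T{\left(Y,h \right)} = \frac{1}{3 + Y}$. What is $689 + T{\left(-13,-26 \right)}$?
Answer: $\frac{6889}{10} \approx 688.9$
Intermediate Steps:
$689 + T{\left(-13,-26 \right)} = 689 + \frac{1}{3 - 13} = 689 + \frac{1}{-10} = 689 - \frac{1}{10} = \frac{6889}{10}$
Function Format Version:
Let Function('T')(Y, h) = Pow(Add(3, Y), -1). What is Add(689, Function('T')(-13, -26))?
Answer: Rational(6889, 10) ≈ 688.90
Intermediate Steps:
Add(689, Function('T')(-13, -26)) = Add(689, Pow(Add(3, -13), -1)) = Add(689, Pow(-10, -1)) = Add(689, Rational(-1, 10)) = Rational(6889, 10)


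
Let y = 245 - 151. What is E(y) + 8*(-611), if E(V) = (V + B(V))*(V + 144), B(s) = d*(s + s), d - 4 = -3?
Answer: 62228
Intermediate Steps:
d = 1 (d = 4 - 3 = 1)
y = 94
B(s) = 2*s (B(s) = 1*(s + s) = 1*(2*s) = 2*s)
E(V) = 3*V*(144 + V) (E(V) = (V + 2*V)*(V + 144) = (3*V)*(144 + V) = 3*V*(144 + V))
E(y) + 8*(-611) = 3*94*(144 + 94) + 8*(-611) = 3*94*238 - 4888 = 67116 - 4888 = 62228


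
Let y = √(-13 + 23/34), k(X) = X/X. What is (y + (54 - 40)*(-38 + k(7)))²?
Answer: (-17612 + I*√14246)²/1156 ≈ 2.6831e+5 - 3636.9*I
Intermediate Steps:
k(X) = 1
y = I*√14246/34 (y = √(-13 + 23*(1/34)) = √(-13 + 23/34) = √(-419/34) = I*√14246/34 ≈ 3.5105*I)
(y + (54 - 40)*(-38 + k(7)))² = (I*√14246/34 + (54 - 40)*(-38 + 1))² = (I*√14246/34 + 14*(-37))² = (I*√14246/34 - 518)² = (-518 + I*√14246/34)²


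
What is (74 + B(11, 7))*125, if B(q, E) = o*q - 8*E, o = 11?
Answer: 17375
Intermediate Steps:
B(q, E) = -8*E + 11*q (B(q, E) = 11*q - 8*E = -8*E + 11*q)
(74 + B(11, 7))*125 = (74 + (-8*7 + 11*11))*125 = (74 + (-56 + 121))*125 = (74 + 65)*125 = 139*125 = 17375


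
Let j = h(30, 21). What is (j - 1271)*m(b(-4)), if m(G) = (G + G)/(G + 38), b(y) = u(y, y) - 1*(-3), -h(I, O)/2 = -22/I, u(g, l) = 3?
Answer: -19043/55 ≈ -346.24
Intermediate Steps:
h(I, O) = 44/I (h(I, O) = -(-44)/I = 44/I)
b(y) = 6 (b(y) = 3 - 1*(-3) = 3 + 3 = 6)
j = 22/15 (j = 44/30 = 44*(1/30) = 22/15 ≈ 1.4667)
m(G) = 2*G/(38 + G) (m(G) = (2*G)/(38 + G) = 2*G/(38 + G))
(j - 1271)*m(b(-4)) = (22/15 - 1271)*(2*6/(38 + 6)) = -38086*6/(15*44) = -19043/15*3/11 = -19043/55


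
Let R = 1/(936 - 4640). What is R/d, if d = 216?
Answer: -1/800064 ≈ -1.2499e-6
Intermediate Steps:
R = -1/3704 (R = 1/(-3704) = -1/3704 ≈ -0.00026998)
R/d = -1/3704/216 = -1/3704*1/216 = -1/800064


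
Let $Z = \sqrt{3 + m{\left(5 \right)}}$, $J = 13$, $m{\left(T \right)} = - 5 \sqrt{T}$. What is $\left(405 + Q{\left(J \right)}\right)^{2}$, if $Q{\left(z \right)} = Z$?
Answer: $\left(405 + \sqrt{3 - 5 \sqrt{5}}\right)^{2} \approx 1.6402 \cdot 10^{5} + 2317.0 i$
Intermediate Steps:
$Z = \sqrt{3 - 5 \sqrt{5}} \approx 2.8601 i$
$Q{\left(z \right)} = \sqrt{3 - 5 \sqrt{5}}$
$\left(405 + Q{\left(J \right)}\right)^{2} = \left(405 + \sqrt{3 - 5 \sqrt{5}}\right)^{2}$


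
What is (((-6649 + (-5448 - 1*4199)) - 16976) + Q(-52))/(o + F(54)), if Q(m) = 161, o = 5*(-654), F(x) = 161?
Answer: 33111/3109 ≈ 10.650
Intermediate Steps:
o = -3270
(((-6649 + (-5448 - 1*4199)) - 16976) + Q(-52))/(o + F(54)) = (((-6649 + (-5448 - 1*4199)) - 16976) + 161)/(-3270 + 161) = (((-6649 + (-5448 - 4199)) - 16976) + 161)/(-3109) = (((-6649 - 9647) - 16976) + 161)*(-1/3109) = ((-16296 - 16976) + 161)*(-1/3109) = (-33272 + 161)*(-1/3109) = -33111*(-1/3109) = 33111/3109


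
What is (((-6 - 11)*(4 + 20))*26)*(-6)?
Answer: 63648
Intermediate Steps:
(((-6 - 11)*(4 + 20))*26)*(-6) = (-17*24*26)*(-6) = -408*26*(-6) = -10608*(-6) = 63648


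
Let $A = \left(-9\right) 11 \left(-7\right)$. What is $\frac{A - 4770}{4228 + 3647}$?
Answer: $- \frac{453}{875} \approx -0.51771$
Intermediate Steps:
$A = 693$ ($A = \left(-99\right) \left(-7\right) = 693$)
$\frac{A - 4770}{4228 + 3647} = \frac{693 - 4770}{4228 + 3647} = - \frac{4077}{7875} = \left(-4077\right) \frac{1}{7875} = - \frac{453}{875}$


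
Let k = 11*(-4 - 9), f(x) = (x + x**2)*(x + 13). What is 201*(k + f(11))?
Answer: 608025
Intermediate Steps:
f(x) = (13 + x)*(x + x**2) (f(x) = (x + x**2)*(13 + x) = (13 + x)*(x + x**2))
k = -143 (k = 11*(-13) = -143)
201*(k + f(11)) = 201*(-143 + 11*(13 + 11**2 + 14*11)) = 201*(-143 + 11*(13 + 121 + 154)) = 201*(-143 + 11*288) = 201*(-143 + 3168) = 201*3025 = 608025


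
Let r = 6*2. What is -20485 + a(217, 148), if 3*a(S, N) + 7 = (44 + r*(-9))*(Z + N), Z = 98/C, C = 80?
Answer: -118354/5 ≈ -23671.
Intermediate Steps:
Z = 49/40 (Z = 98/80 = 98*(1/80) = 49/40 ≈ 1.2250)
r = 12
a(S, N) = -427/15 - 64*N/3 (a(S, N) = -7/3 + ((44 + 12*(-9))*(49/40 + N))/3 = -7/3 + ((44 - 108)*(49/40 + N))/3 = -7/3 + (-64*(49/40 + N))/3 = -7/3 + (-392/5 - 64*N)/3 = -7/3 + (-392/15 - 64*N/3) = -427/15 - 64*N/3)
-20485 + a(217, 148) = -20485 + (-427/15 - 64/3*148) = -20485 + (-427/15 - 9472/3) = -20485 - 15929/5 = -118354/5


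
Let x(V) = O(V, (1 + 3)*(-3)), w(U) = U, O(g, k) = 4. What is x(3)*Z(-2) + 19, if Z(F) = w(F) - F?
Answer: 19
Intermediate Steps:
x(V) = 4
Z(F) = 0 (Z(F) = F - F = 0)
x(3)*Z(-2) + 19 = 4*0 + 19 = 0 + 19 = 19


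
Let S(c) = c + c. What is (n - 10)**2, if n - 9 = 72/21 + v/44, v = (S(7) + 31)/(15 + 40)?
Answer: 68740681/11478544 ≈ 5.9886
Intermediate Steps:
S(c) = 2*c
v = 9/11 (v = (2*7 + 31)/(15 + 40) = (14 + 31)/55 = 45*(1/55) = 9/11 ≈ 0.81818)
n = 42171/3388 (n = 9 + (72/21 + (9/11)/44) = 9 + (72*(1/21) + (9/11)*(1/44)) = 9 + (24/7 + 9/484) = 9 + 11679/3388 = 42171/3388 ≈ 12.447)
(n - 10)**2 = (42171/3388 - 10)**2 = (8291/3388)**2 = 68740681/11478544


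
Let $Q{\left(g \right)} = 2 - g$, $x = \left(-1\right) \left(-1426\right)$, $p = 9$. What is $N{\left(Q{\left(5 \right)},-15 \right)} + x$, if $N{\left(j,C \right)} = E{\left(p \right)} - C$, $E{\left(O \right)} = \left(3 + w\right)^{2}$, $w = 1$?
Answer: $1457$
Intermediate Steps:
$E{\left(O \right)} = 16$ ($E{\left(O \right)} = \left(3 + 1\right)^{2} = 4^{2} = 16$)
$x = 1426$
$N{\left(j,C \right)} = 16 - C$
$N{\left(Q{\left(5 \right)},-15 \right)} + x = \left(16 - -15\right) + 1426 = \left(16 + 15\right) + 1426 = 31 + 1426 = 1457$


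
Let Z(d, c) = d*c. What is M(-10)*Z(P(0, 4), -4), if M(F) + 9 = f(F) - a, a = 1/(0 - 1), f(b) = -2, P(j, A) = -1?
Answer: -40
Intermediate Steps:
Z(d, c) = c*d
a = -1 (a = 1/(-1) = -1)
M(F) = -10 (M(F) = -9 + (-2 - 1*(-1)) = -9 + (-2 + 1) = -9 - 1 = -10)
M(-10)*Z(P(0, 4), -4) = -(-40)*(-1) = -10*4 = -40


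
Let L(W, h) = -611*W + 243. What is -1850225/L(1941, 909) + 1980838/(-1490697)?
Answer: 4402466597/19005713532 ≈ 0.23164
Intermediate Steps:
L(W, h) = 243 - 611*W
-1850225/L(1941, 909) + 1980838/(-1490697) = -1850225/(243 - 611*1941) + 1980838/(-1490697) = -1850225/(243 - 1185951) + 1980838*(-1/1490697) = -1850225/(-1185708) - 63898/48087 = -1850225*(-1/1185708) - 63898/48087 = 1850225/1185708 - 63898/48087 = 4402466597/19005713532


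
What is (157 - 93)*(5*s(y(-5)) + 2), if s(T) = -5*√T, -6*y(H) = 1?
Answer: 128 - 800*I*√6/3 ≈ 128.0 - 653.2*I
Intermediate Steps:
y(H) = -⅙ (y(H) = -⅙*1 = -⅙)
(157 - 93)*(5*s(y(-5)) + 2) = (157 - 93)*(5*(-5*I*√6/6) + 2) = 64*(5*(-5*I*√6/6) + 2) = 64*(-25*I*√6/6 + 2) = 64*(2 - 25*I*√6/6) = 128 - 800*I*√6/3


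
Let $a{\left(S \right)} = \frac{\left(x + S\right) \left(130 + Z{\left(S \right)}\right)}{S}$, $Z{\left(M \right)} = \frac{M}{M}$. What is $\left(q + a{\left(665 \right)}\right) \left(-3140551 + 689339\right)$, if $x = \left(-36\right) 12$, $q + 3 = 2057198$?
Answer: $- \frac{3353417830119976}{665} \approx -5.0427 \cdot 10^{12}$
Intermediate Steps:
$Z{\left(M \right)} = 1$
$q = 2057195$ ($q = -3 + 2057198 = 2057195$)
$x = -432$
$a{\left(S \right)} = \frac{-56592 + 131 S}{S}$ ($a{\left(S \right)} = \frac{\left(-432 + S\right) \left(130 + 1\right)}{S} = \frac{\left(-432 + S\right) 131}{S} = \frac{-56592 + 131 S}{S}$)
$\left(q + a{\left(665 \right)}\right) \left(-3140551 + 689339\right) = \left(2057195 + \left(131 - \frac{56592}{665}\right)\right) \left(-3140551 + 689339\right) = \left(2057195 + \left(131 - \frac{56592}{665}\right)\right) \left(-2451212\right) = \left(2057195 + \frac{30523}{665}\right) \left(-2451212\right) = \frac{1368065198}{665} \left(-2451212\right) = - \frac{3353417830119976}{665}$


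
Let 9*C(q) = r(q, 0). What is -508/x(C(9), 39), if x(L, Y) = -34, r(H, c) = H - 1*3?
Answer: 254/17 ≈ 14.941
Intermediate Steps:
r(H, c) = -3 + H (r(H, c) = H - 3 = -3 + H)
C(q) = -⅓ + q/9 (C(q) = (-3 + q)/9 = -⅓ + q/9)
-508/x(C(9), 39) = -508/(-34) = -508*(-1/34) = 254/17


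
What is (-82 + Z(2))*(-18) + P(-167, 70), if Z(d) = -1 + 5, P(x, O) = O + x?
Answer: 1307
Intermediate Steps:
Z(d) = 4
(-82 + Z(2))*(-18) + P(-167, 70) = (-82 + 4)*(-18) + (70 - 167) = -78*(-18) - 97 = 1404 - 97 = 1307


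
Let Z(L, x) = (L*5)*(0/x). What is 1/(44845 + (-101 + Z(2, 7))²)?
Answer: 1/55046 ≈ 1.8167e-5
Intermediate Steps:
Z(L, x) = 0 (Z(L, x) = (5*L)*0 = 0)
1/(44845 + (-101 + Z(2, 7))²) = 1/(44845 + (-101 + 0)²) = 1/(44845 + (-101)²) = 1/(44845 + 10201) = 1/55046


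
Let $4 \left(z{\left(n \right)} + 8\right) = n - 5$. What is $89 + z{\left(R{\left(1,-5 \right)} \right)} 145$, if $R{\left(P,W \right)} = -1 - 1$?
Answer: $- \frac{5299}{4} \approx -1324.8$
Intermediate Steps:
$R{\left(P,W \right)} = -2$
$z{\left(n \right)} = - \frac{37}{4} + \frac{n}{4}$ ($z{\left(n \right)} = -8 + \frac{n - 5}{4} = -8 + \frac{-5 + n}{4} = -8 + \left(- \frac{5}{4} + \frac{n}{4}\right) = - \frac{37}{4} + \frac{n}{4}$)
$89 + z{\left(R{\left(1,-5 \right)} \right)} 145 = 89 + \left(- \frac{37}{4} + \frac{1}{4} \left(-2\right)\right) 145 = 89 + \left(- \frac{37}{4} - \frac{1}{2}\right) 145 = 89 - \frac{5655}{4} = - \frac{5299}{4}$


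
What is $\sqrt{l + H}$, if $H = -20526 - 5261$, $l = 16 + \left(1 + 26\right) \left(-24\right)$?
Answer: $i \sqrt{26419} \approx 162.54 i$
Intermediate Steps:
$l = -632$ ($l = 16 + 27 \left(-24\right) = 16 - 648 = -632$)
$H = -25787$ ($H = -20526 - 5261 = -25787$)
$\sqrt{l + H} = \sqrt{-632 - 25787} = \sqrt{-26419} = i \sqrt{26419}$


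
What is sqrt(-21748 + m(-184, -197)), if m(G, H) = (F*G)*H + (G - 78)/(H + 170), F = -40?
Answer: I*sqrt(119204322)/9 ≈ 1213.1*I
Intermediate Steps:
m(G, H) = (-78 + G)/(170 + H) - 40*G*H (m(G, H) = (-40*G)*H + (G - 78)/(H + 170) = -40*G*H + (-78 + G)/(170 + H) = (-78 + G)/(170 + H) - 40*G*H)
sqrt(-21748 + m(-184, -197)) = sqrt(-21748 + (-78 - 184 - 6800*(-184)*(-197) - 40*(-184)*(-197)**2)/(170 - 197)) = sqrt(-21748 + (-78 - 184 - 246486400 - 40*(-184)*38809)/(-27)) = sqrt(-21748 - (-78 - 184 - 246486400 + 285634240)/27) = sqrt(-21748 - 1/27*39147578) = sqrt(-21748 - 39147578/27) = sqrt(-39734774/27) = I*sqrt(119204322)/9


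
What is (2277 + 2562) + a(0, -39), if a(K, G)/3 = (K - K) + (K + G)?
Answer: 4722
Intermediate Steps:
a(K, G) = 3*G + 3*K (a(K, G) = 3*((K - K) + (K + G)) = 3*(0 + (G + K)) = 3*(G + K) = 3*G + 3*K)
(2277 + 2562) + a(0, -39) = (2277 + 2562) + (3*(-39) + 3*0) = 4839 + (-117 + 0) = 4839 - 117 = 4722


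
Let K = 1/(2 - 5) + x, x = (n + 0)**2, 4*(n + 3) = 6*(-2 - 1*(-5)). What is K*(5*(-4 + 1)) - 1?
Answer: -119/4 ≈ -29.750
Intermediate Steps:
n = 3/2 (n = -3 + (6*(-2 - 1*(-5)))/4 = -3 + (6*(-2 + 5))/4 = -3 + (6*3)/4 = -3 + (1/4)*18 = -3 + 9/2 = 3/2 ≈ 1.5000)
x = 9/4 (x = (3/2 + 0)**2 = (3/2)**2 = 9/4 ≈ 2.2500)
K = 23/12 (K = 1/(2 - 5) + 9/4 = 1/(-3) + 9/4 = -1/3 + 9/4 = 23/12 ≈ 1.9167)
K*(5*(-4 + 1)) - 1 = 23*(5*(-4 + 1))/12 - 1 = 23*(5*(-3))/12 - 1 = (23/12)*(-15) - 1 = -115/4 - 1 = -119/4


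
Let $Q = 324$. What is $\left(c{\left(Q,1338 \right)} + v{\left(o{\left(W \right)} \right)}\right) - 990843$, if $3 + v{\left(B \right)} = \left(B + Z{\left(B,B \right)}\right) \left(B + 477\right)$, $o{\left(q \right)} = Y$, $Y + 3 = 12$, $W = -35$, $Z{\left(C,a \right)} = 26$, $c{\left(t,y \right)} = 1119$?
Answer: $-972717$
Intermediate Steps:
$Y = 9$ ($Y = -3 + 12 = 9$)
$o{\left(q \right)} = 9$
$v{\left(B \right)} = -3 + \left(26 + B\right) \left(477 + B\right)$ ($v{\left(B \right)} = -3 + \left(B + 26\right) \left(B + 477\right) = -3 + \left(26 + B\right) \left(477 + B\right)$)
$\left(c{\left(Q,1338 \right)} + v{\left(o{\left(W \right)} \right)}\right) - 990843 = \left(1119 + \left(12399 + 9^{2} + 503 \cdot 9\right)\right) - 990843 = \left(1119 + \left(12399 + 81 + 4527\right)\right) - 990843 = \left(1119 + 17007\right) - 990843 = 18126 - 990843 = -972717$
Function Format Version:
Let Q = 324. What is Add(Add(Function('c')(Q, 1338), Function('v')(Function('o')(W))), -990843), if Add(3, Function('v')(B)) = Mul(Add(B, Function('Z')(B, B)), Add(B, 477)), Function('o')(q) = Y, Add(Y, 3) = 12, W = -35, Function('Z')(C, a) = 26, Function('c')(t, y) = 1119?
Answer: -972717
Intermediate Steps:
Y = 9 (Y = Add(-3, 12) = 9)
Function('o')(q) = 9
Function('v')(B) = Add(-3, Mul(Add(26, B), Add(477, B))) (Function('v')(B) = Add(-3, Mul(Add(B, 26), Add(B, 477))) = Add(-3, Mul(Add(26, B), Add(477, B))))
Add(Add(Function('c')(Q, 1338), Function('v')(Function('o')(W))), -990843) = Add(Add(1119, Add(12399, Pow(9, 2), Mul(503, 9))), -990843) = Add(Add(1119, Add(12399, 81, 4527)), -990843) = Add(Add(1119, 17007), -990843) = Add(18126, -990843) = -972717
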